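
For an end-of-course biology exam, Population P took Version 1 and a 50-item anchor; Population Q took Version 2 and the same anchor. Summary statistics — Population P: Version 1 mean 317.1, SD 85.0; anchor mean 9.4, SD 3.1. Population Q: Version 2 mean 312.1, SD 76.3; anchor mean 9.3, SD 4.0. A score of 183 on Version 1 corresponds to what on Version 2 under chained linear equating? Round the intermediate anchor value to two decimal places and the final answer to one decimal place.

Version 1 → anchor (Population P): v = (3.1/85.0)(183 − 317.1) + 9.4 = 4.51
anchor → Version 2 (Population Q): y = (76.3/4.0)(4.51 − 9.3) + 312.1 = 220.7

220.7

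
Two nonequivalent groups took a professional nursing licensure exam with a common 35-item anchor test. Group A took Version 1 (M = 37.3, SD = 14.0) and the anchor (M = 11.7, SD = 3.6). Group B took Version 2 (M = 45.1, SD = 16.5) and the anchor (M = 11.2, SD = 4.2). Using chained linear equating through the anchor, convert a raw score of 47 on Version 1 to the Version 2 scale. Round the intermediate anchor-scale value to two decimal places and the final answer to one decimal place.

56.8

Version 1 → anchor (Group A): v = (3.6/14.0)(47 − 37.3) + 11.7 = 14.19
anchor → Version 2 (Group B): y = (16.5/4.2)(14.19 − 11.2) + 45.1 = 56.8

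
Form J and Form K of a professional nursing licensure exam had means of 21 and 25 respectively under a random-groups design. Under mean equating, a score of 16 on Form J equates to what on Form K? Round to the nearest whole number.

Mean equating: y = x + (M_Y − M_X) = 16 + (25 − 21) = 20

20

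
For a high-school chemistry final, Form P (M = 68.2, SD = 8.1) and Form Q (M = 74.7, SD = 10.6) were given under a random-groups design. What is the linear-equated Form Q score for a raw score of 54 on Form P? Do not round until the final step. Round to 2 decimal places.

56.12

Linear equating: y = (SD_Y/SD_X)(x − M_X) + M_Y
y = (10.6/8.1)(54 − 68.2) + 74.7
y = 1.308642 × -14.2 + 74.7 = -18.5827 + 74.7 = 56.12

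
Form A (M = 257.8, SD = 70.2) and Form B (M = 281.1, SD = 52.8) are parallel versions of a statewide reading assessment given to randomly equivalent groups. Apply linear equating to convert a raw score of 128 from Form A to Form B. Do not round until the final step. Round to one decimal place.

Linear equating: y = (SD_Y/SD_X)(x − M_X) + M_Y
y = (52.8/70.2)(128 − 257.8) + 281.1
y = 0.752137 × -129.8 + 281.1 = -97.6274 + 281.1 = 183.5

183.5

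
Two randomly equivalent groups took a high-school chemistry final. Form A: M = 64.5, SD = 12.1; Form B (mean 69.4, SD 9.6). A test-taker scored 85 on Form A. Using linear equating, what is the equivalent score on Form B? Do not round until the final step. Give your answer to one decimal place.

Linear equating: y = (SD_Y/SD_X)(x − M_X) + M_Y
y = (9.6/12.1)(85 − 64.5) + 69.4
y = 0.793388 × 20.5 + 69.4 = 16.2645 + 69.4 = 85.7

85.7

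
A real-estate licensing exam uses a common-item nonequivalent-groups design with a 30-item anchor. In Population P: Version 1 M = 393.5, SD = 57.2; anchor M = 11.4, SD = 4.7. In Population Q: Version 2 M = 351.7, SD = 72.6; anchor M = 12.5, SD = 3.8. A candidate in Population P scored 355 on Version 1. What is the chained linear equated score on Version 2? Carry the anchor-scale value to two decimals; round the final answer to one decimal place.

270.3

Version 1 → anchor (Population P): v = (4.7/57.2)(355 − 393.5) + 11.4 = 8.24
anchor → Version 2 (Population Q): y = (72.6/3.8)(8.24 − 12.5) + 351.7 = 270.3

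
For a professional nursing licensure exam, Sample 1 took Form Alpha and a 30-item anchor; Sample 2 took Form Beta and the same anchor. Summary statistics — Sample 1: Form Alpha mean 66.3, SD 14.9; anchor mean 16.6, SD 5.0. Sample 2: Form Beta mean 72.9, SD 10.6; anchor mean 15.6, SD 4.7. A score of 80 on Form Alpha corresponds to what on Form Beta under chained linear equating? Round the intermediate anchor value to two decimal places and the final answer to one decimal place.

Form Alpha → anchor (Sample 1): v = (5.0/14.9)(80 − 66.3) + 16.6 = 21.20
anchor → Form Beta (Sample 2): y = (10.6/4.7)(21.20 − 15.6) + 72.9 = 85.5

85.5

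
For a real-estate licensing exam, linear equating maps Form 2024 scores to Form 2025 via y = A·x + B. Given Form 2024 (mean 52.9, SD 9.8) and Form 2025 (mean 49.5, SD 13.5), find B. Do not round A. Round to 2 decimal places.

A = SD_Y / SD_X = 13.5 / 9.8 = 1.377551
B = M_Y − A·M_X = 49.5 − 1.377551 × 52.9 = -23.37

-23.37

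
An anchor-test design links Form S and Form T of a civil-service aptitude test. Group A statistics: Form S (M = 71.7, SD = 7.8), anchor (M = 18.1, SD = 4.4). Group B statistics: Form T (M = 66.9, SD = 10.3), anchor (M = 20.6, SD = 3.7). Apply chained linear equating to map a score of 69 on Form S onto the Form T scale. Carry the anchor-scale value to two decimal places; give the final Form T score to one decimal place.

55.7

Form S → anchor (Group A): v = (4.4/7.8)(69 − 71.7) + 18.1 = 16.58
anchor → Form T (Group B): y = (10.3/3.7)(16.58 − 20.6) + 66.9 = 55.7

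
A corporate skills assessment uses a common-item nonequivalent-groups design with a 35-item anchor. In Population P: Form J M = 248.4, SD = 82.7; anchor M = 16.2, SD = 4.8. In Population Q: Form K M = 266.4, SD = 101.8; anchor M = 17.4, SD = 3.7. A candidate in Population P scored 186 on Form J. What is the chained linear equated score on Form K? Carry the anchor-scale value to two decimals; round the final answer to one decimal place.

Form J → anchor (Population P): v = (4.8/82.7)(186 − 248.4) + 16.2 = 12.58
anchor → Form K (Population Q): y = (101.8/3.7)(12.58 − 17.4) + 266.4 = 133.8

133.8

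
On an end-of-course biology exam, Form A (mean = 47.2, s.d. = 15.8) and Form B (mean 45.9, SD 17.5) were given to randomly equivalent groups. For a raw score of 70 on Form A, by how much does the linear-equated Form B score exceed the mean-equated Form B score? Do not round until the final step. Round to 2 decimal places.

2.45

Mean-equated: 70 + (45.9 − 47.2) = 68.70
Linear-equated: (17.5/15.8)(70 − 47.2) + 45.9 = 71.153
Difference = 71.153 − 68.70 = 2.45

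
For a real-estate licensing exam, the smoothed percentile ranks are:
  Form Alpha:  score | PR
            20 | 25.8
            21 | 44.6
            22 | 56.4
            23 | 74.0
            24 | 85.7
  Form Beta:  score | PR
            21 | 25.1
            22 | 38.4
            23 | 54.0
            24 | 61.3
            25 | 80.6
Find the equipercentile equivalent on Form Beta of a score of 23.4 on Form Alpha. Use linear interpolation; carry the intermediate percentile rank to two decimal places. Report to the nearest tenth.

24.9

PR of 23.4 on Form Alpha: 74.0 + (23.4 − 23)/(24 − 23) × (85.7 − 74.0) = 78.68
On Form Beta, PR 78.68 falls between score 24 (PR 61.3) and 25 (PR 80.6).
Interpolate: 24 + (78.68 − 61.3)/(80.6 − 61.3) × (25 − 24) = 24.9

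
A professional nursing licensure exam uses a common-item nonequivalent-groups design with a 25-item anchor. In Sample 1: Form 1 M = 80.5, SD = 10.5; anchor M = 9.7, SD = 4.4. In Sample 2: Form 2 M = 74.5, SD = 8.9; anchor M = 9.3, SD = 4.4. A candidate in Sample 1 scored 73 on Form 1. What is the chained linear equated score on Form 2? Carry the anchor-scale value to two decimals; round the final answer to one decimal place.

69.0

Form 1 → anchor (Sample 1): v = (4.4/10.5)(73 − 80.5) + 9.7 = 6.56
anchor → Form 2 (Sample 2): y = (8.9/4.4)(6.56 − 9.3) + 74.5 = 69.0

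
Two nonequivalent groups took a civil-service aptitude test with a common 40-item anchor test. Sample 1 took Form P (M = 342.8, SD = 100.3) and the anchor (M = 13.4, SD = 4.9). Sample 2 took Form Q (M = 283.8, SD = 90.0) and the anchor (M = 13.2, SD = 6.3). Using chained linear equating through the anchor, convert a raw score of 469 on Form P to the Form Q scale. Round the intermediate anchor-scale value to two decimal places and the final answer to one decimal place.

374.8

Form P → anchor (Sample 1): v = (4.9/100.3)(469 − 342.8) + 13.4 = 19.57
anchor → Form Q (Sample 2): y = (90.0/6.3)(19.57 − 13.2) + 283.8 = 374.8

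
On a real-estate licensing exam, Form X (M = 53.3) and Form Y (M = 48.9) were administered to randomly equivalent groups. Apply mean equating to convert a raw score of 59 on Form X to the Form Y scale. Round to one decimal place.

Mean equating: y = x + (M_Y − M_X) = 59 + (48.9 − 53.3) = 54.6

54.6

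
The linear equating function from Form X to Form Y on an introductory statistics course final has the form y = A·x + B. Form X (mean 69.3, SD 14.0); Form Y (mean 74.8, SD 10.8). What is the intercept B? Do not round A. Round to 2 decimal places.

21.34

A = SD_Y / SD_X = 10.8 / 14.0 = 0.771429
B = M_Y − A·M_X = 74.8 − 0.771429 × 69.3 = 21.34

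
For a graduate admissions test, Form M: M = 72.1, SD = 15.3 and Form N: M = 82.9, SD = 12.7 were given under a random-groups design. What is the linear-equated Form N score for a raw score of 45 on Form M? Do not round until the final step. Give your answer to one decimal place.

60.4

Linear equating: y = (SD_Y/SD_X)(x − M_X) + M_Y
y = (12.7/15.3)(45 − 72.1) + 82.9
y = 0.830065 × -27.1 + 82.9 = -22.4948 + 82.9 = 60.4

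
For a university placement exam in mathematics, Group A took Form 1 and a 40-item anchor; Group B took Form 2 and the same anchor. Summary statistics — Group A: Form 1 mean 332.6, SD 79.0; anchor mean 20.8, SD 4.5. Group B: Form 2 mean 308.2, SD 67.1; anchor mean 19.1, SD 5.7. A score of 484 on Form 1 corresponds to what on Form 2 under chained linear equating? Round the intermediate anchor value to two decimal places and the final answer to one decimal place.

Form 1 → anchor (Group A): v = (4.5/79.0)(484 − 332.6) + 20.8 = 29.42
anchor → Form 2 (Group B): y = (67.1/5.7)(29.42 − 19.1) + 308.2 = 429.7

429.7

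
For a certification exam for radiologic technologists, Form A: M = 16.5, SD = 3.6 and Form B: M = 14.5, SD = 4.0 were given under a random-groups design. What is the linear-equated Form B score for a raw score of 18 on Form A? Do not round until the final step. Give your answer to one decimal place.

Linear equating: y = (SD_Y/SD_X)(x − M_X) + M_Y
y = (4.0/3.6)(18 − 16.5) + 14.5
y = 1.111111 × 1.5 + 14.5 = 1.6667 + 14.5 = 16.2

16.2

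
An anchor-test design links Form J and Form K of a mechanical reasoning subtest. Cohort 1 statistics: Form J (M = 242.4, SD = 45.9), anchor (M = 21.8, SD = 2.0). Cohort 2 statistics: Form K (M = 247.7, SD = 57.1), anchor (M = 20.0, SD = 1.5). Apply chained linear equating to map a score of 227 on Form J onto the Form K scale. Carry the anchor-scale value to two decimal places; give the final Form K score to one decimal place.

290.7

Form J → anchor (Cohort 1): v = (2.0/45.9)(227 − 242.4) + 21.8 = 21.13
anchor → Form K (Cohort 2): y = (57.1/1.5)(21.13 − 20.0) + 247.7 = 290.7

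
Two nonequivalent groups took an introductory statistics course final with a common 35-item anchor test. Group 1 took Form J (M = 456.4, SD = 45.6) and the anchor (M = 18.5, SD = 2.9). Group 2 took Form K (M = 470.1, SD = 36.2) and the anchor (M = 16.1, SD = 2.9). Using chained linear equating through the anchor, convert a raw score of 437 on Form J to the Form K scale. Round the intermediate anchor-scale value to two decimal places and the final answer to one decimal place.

Form J → anchor (Group 1): v = (2.9/45.6)(437 − 456.4) + 18.5 = 17.27
anchor → Form K (Group 2): y = (36.2/2.9)(17.27 − 16.1) + 470.1 = 484.7

484.7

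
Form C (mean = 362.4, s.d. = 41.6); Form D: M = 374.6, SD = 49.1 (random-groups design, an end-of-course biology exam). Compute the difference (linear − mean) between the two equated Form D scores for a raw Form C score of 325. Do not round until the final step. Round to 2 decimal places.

-6.74

Mean-equated: 325 + (374.6 − 362.4) = 337.20
Linear-equated: (49.1/41.6)(325 − 362.4) + 374.6 = 330.457
Difference = 330.457 − 337.20 = -6.74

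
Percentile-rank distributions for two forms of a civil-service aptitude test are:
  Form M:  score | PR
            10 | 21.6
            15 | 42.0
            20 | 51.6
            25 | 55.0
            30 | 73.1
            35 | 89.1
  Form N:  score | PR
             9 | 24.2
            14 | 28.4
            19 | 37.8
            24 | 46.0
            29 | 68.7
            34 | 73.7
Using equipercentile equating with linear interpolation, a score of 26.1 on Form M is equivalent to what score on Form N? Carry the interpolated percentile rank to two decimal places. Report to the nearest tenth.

PR of 26.1 on Form M: 55.0 + (26.1 − 25)/(30 − 25) × (73.1 − 55.0) = 58.98
On Form N, PR 58.98 falls between score 24 (PR 46.0) and 29 (PR 68.7).
Interpolate: 24 + (58.98 − 46.0)/(68.7 − 46.0) × (29 − 24) = 26.9

26.9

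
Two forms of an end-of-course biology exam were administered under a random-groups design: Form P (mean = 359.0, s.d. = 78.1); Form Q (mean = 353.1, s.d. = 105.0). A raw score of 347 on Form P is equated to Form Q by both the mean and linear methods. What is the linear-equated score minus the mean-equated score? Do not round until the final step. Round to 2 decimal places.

Mean-equated: 347 + (353.1 − 359.0) = 341.10
Linear-equated: (105.0/78.1)(347 − 359.0) + 353.1 = 336.967
Difference = 336.967 − 341.10 = -4.13

-4.13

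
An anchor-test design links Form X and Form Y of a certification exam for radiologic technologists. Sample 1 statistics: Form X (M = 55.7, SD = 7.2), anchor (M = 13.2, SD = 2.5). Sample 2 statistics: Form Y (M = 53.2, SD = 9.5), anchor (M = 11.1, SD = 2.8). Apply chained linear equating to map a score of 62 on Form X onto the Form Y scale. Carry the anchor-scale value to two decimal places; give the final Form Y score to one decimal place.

Form X → anchor (Sample 1): v = (2.5/7.2)(62 − 55.7) + 13.2 = 15.39
anchor → Form Y (Sample 2): y = (9.5/2.8)(15.39 − 11.1) + 53.2 = 67.8

67.8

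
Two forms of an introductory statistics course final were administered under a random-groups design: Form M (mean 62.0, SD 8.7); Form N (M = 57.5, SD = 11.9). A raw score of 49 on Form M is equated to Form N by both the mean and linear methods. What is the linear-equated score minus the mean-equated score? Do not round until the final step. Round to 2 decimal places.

-4.78

Mean-equated: 49 + (57.5 − 62.0) = 44.50
Linear-equated: (11.9/8.7)(49 − 62.0) + 57.5 = 39.718
Difference = 39.718 − 44.50 = -4.78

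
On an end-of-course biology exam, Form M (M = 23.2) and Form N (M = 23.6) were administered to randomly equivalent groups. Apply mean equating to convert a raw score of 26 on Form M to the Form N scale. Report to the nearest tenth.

26.4

Mean equating: y = x + (M_Y − M_X) = 26 + (23.6 − 23.2) = 26.4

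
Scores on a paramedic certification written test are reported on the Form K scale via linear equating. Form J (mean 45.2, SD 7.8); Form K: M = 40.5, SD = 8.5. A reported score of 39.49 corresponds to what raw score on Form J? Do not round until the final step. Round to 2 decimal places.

44.27

Invert y = (SD_Y/SD_X)(x − M_X) + M_Y:
x = (SD_X/SD_Y)(y − M_Y) + M_X = (7.8/8.5)(39.49 − 40.5) + 45.2
x = 0.917647 × -1.010 + 45.2 = 44.27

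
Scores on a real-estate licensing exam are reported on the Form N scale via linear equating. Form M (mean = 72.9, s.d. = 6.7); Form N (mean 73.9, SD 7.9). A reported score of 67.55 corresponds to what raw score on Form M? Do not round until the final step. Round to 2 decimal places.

67.51

Invert y = (SD_Y/SD_X)(x − M_X) + M_Y:
x = (SD_X/SD_Y)(y − M_Y) + M_X = (6.7/7.9)(67.55 − 73.9) + 72.9
x = 0.848101 × -6.350 + 72.9 = 67.51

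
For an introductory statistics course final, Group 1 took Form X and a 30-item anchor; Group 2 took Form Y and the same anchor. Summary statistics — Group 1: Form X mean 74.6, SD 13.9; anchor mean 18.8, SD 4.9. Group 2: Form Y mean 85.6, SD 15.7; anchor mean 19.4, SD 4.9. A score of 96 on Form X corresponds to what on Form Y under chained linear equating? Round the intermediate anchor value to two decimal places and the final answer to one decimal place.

107.8

Form X → anchor (Group 1): v = (4.9/13.9)(96 − 74.6) + 18.8 = 26.34
anchor → Form Y (Group 2): y = (15.7/4.9)(26.34 − 19.4) + 85.6 = 107.8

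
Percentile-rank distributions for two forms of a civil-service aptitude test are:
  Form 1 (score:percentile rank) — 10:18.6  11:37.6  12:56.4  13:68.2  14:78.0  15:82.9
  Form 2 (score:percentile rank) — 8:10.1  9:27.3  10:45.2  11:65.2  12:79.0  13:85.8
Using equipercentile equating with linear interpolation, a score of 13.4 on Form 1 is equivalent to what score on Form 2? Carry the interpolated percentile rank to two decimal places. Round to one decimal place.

PR of 13.4 on Form 1: 68.2 + (13.4 − 13)/(14 − 13) × (78.0 − 68.2) = 72.12
On Form 2, PR 72.12 falls between score 11 (PR 65.2) and 12 (PR 79.0).
Interpolate: 11 + (72.12 − 65.2)/(79.0 − 65.2) × (12 − 11) = 11.5

11.5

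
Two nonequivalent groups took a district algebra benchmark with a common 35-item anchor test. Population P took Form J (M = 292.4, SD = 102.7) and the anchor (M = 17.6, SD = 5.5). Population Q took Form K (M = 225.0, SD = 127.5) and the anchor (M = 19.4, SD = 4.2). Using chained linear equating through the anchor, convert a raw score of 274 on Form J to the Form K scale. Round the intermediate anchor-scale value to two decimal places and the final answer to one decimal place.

Form J → anchor (Population P): v = (5.5/102.7)(274 − 292.4) + 17.6 = 16.61
anchor → Form K (Population Q): y = (127.5/4.2)(16.61 − 19.4) + 225.0 = 140.3

140.3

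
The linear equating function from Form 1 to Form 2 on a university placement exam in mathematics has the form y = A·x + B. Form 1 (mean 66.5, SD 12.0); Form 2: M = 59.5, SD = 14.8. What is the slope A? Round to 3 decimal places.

1.233

A = SD_Y / SD_X = 14.8 / 12.0 = 1.233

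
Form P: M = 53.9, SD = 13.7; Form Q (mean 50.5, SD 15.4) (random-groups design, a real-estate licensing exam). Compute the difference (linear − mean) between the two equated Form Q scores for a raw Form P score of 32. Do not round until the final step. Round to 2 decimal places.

-2.72

Mean-equated: 32 + (50.5 − 53.9) = 28.60
Linear-equated: (15.4/13.7)(32 − 53.9) + 50.5 = 25.882
Difference = 25.882 − 28.60 = -2.72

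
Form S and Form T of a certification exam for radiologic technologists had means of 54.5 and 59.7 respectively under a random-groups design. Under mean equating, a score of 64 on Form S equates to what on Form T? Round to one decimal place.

Mean equating: y = x + (M_Y − M_X) = 64 + (59.7 − 54.5) = 69.2

69.2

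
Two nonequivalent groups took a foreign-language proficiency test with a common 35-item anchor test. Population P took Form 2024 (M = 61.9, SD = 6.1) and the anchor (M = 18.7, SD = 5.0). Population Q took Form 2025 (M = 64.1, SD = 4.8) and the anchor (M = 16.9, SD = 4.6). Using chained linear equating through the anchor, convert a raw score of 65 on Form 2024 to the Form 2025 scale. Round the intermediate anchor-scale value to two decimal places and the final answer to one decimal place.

68.6

Form 2024 → anchor (Population P): v = (5.0/6.1)(65 − 61.9) + 18.7 = 21.24
anchor → Form 2025 (Population Q): y = (4.8/4.6)(21.24 − 16.9) + 64.1 = 68.6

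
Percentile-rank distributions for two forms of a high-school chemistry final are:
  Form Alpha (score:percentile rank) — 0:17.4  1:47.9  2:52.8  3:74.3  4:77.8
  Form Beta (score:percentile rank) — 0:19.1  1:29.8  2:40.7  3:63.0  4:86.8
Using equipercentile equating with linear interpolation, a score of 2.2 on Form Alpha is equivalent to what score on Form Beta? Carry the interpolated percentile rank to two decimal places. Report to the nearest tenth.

PR of 2.2 on Form Alpha: 52.8 + (2.2 − 2)/(3 − 2) × (74.3 − 52.8) = 57.10
On Form Beta, PR 57.10 falls between score 2 (PR 40.7) and 3 (PR 63.0).
Interpolate: 2 + (57.10 − 40.7)/(63.0 − 40.7) × (3 − 2) = 2.7

2.7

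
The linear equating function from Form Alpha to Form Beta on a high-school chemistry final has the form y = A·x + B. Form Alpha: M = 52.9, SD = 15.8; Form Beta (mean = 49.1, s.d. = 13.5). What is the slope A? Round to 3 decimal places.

A = SD_Y / SD_X = 13.5 / 15.8 = 0.854

0.854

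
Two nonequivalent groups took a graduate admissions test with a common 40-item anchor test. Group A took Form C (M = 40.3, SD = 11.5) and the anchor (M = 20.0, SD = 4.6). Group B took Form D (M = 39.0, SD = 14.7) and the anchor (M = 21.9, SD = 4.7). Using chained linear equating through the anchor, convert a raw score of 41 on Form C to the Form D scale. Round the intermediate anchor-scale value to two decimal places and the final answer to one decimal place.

33.9

Form C → anchor (Group A): v = (4.6/11.5)(41 − 40.3) + 20.0 = 20.28
anchor → Form D (Group B): y = (14.7/4.7)(20.28 − 21.9) + 39.0 = 33.9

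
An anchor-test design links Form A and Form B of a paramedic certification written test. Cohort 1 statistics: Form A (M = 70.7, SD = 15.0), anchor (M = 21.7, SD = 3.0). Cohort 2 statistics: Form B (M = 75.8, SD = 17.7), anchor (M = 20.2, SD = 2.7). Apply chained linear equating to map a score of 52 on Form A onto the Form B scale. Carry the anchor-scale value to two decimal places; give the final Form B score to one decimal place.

61.1

Form A → anchor (Cohort 1): v = (3.0/15.0)(52 − 70.7) + 21.7 = 17.96
anchor → Form B (Cohort 2): y = (17.7/2.7)(17.96 − 20.2) + 75.8 = 61.1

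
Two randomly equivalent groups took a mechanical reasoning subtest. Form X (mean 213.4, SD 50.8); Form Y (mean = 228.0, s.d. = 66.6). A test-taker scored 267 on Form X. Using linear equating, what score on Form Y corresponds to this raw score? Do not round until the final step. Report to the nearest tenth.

298.3

Linear equating: y = (SD_Y/SD_X)(x − M_X) + M_Y
y = (66.6/50.8)(267 − 213.4) + 228.0
y = 1.311024 × 53.6 + 228.0 = 70.2709 + 228.0 = 298.3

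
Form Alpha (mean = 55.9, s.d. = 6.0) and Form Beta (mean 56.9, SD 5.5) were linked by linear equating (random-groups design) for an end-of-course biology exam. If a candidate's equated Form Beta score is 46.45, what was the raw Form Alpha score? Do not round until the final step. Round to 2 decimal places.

Invert y = (SD_Y/SD_X)(x − M_X) + M_Y:
x = (SD_X/SD_Y)(y − M_Y) + M_X = (6.0/5.5)(46.45 − 56.9) + 55.9
x = 1.090909 × -10.450 + 55.9 = 44.50

44.50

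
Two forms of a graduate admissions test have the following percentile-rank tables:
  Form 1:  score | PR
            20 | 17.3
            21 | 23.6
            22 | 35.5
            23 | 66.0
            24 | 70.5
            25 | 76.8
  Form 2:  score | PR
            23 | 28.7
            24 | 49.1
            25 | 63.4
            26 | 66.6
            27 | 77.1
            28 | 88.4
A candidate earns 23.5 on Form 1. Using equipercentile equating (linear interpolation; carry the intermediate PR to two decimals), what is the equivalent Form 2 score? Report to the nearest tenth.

PR of 23.5 on Form 1: 66.0 + (23.5 − 23)/(24 − 23) × (70.5 − 66.0) = 68.25
On Form 2, PR 68.25 falls between score 26 (PR 66.6) and 27 (PR 77.1).
Interpolate: 26 + (68.25 − 66.6)/(77.1 − 66.6) × (27 − 26) = 26.2

26.2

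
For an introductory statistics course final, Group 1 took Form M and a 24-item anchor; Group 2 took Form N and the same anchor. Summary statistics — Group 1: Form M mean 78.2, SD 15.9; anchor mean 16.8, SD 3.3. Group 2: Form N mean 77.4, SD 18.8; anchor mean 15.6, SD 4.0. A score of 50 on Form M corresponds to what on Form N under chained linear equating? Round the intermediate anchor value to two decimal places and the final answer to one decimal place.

Form M → anchor (Group 1): v = (3.3/15.9)(50 − 78.2) + 16.8 = 10.95
anchor → Form N (Group 2): y = (18.8/4.0)(10.95 − 15.6) + 77.4 = 55.5

55.5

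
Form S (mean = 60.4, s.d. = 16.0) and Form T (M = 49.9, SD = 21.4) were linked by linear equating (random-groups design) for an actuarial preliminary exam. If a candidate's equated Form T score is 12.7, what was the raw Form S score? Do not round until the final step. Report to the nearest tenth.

Invert y = (SD_Y/SD_X)(x − M_X) + M_Y:
x = (SD_X/SD_Y)(y − M_Y) + M_X = (16.0/21.4)(12.7 − 49.9) + 60.4
x = 0.747664 × -37.200 + 60.4 = 32.6

32.6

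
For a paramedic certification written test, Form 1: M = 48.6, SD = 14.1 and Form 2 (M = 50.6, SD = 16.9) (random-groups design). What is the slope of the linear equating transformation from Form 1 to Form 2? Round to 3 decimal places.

A = SD_Y / SD_X = 16.9 / 14.1 = 1.199

1.199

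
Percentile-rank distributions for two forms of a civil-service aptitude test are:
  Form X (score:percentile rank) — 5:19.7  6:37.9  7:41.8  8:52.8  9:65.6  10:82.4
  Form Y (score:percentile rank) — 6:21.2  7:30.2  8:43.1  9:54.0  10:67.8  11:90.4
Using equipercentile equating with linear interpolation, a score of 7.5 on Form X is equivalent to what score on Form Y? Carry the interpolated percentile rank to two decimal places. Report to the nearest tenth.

PR of 7.5 on Form X: 41.8 + (7.5 − 7)/(8 − 7) × (52.8 − 41.8) = 47.30
On Form Y, PR 47.30 falls between score 8 (PR 43.1) and 9 (PR 54.0).
Interpolate: 8 + (47.30 − 43.1)/(54.0 − 43.1) × (9 − 8) = 8.4

8.4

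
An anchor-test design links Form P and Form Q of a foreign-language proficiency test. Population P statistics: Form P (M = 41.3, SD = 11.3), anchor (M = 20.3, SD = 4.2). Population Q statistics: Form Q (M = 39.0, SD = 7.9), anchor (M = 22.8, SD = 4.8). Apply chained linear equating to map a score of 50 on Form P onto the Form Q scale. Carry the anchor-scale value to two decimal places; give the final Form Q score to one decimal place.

Form P → anchor (Population P): v = (4.2/11.3)(50 − 41.3) + 20.3 = 23.53
anchor → Form Q (Population Q): y = (7.9/4.8)(23.53 − 22.8) + 39.0 = 40.2

40.2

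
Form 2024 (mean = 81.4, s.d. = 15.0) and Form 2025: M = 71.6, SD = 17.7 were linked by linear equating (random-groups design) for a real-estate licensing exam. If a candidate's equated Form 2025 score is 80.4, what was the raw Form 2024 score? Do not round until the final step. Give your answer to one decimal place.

88.9

Invert y = (SD_Y/SD_X)(x − M_X) + M_Y:
x = (SD_X/SD_Y)(y − M_Y) + M_X = (15.0/17.7)(80.4 − 71.6) + 81.4
x = 0.847458 × 8.800 + 81.4 = 88.9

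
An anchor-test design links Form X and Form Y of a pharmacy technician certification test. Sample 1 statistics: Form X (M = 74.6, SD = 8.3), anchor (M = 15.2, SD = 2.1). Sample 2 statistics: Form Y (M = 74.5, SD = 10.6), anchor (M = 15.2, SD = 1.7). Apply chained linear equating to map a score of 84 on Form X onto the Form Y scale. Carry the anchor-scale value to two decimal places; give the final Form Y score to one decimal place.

89.3

Form X → anchor (Sample 1): v = (2.1/8.3)(84 − 74.6) + 15.2 = 17.58
anchor → Form Y (Sample 2): y = (10.6/1.7)(17.58 − 15.2) + 74.5 = 89.3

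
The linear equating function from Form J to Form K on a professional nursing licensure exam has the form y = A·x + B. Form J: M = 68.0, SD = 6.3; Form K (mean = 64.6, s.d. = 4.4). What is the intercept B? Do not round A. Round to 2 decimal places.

A = SD_Y / SD_X = 4.4 / 6.3 = 0.698413
B = M_Y − A·M_X = 64.6 − 0.698413 × 68.0 = 17.11

17.11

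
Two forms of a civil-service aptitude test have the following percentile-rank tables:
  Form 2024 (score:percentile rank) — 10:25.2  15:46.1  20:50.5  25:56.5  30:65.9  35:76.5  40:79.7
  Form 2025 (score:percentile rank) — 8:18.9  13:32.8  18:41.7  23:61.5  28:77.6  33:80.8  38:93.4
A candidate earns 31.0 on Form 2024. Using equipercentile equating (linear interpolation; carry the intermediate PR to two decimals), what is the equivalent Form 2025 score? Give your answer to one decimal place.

PR of 31.0 on Form 2024: 65.9 + (31.0 − 30)/(35 − 30) × (76.5 − 65.9) = 68.02
On Form 2025, PR 68.02 falls between score 23 (PR 61.5) and 28 (PR 77.6).
Interpolate: 23 + (68.02 − 61.5)/(77.6 − 61.5) × (28 − 23) = 25.0

25.0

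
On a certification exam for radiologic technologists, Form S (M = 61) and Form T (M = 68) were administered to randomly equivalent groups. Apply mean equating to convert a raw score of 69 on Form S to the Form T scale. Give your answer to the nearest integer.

76

Mean equating: y = x + (M_Y − M_X) = 69 + (68 − 61) = 76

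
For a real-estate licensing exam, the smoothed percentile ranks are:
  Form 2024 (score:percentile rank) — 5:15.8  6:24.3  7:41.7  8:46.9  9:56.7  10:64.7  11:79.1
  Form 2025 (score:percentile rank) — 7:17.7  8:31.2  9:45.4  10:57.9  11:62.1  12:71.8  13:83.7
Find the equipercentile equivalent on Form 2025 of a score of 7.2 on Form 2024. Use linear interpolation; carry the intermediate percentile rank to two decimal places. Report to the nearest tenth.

PR of 7.2 on Form 2024: 41.7 + (7.2 − 7)/(8 − 7) × (46.9 − 41.7) = 42.74
On Form 2025, PR 42.74 falls between score 8 (PR 31.2) and 9 (PR 45.4).
Interpolate: 8 + (42.74 − 31.2)/(45.4 − 31.2) × (9 − 8) = 8.8

8.8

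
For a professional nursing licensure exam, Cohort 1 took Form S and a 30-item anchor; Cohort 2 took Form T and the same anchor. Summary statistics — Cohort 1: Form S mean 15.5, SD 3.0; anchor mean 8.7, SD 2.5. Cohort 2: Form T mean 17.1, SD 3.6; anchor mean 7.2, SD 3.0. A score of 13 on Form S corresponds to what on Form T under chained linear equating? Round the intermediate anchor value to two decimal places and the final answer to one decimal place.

Form S → anchor (Cohort 1): v = (2.5/3.0)(13 − 15.5) + 8.7 = 6.62
anchor → Form T (Cohort 2): y = (3.6/3.0)(6.62 − 7.2) + 17.1 = 16.4

16.4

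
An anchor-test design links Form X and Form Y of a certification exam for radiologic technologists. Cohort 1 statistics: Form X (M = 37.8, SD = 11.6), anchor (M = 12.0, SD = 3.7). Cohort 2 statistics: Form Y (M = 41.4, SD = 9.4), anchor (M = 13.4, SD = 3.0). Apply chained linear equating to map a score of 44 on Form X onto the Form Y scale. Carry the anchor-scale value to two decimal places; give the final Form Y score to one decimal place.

43.2

Form X → anchor (Cohort 1): v = (3.7/11.6)(44 − 37.8) + 12.0 = 13.98
anchor → Form Y (Cohort 2): y = (9.4/3.0)(13.98 − 13.4) + 41.4 = 43.2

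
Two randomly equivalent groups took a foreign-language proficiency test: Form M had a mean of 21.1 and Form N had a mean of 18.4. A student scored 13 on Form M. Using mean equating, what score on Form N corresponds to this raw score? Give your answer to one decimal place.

Mean equating: y = x + (M_Y − M_X) = 13 + (18.4 − 21.1) = 10.3

10.3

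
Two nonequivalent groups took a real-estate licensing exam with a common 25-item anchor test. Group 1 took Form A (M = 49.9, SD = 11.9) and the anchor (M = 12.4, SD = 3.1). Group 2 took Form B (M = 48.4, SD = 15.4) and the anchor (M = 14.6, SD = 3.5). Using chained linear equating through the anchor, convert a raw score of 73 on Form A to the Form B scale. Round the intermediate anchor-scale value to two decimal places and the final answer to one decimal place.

65.2

Form A → anchor (Group 1): v = (3.1/11.9)(73 − 49.9) + 12.4 = 18.42
anchor → Form B (Group 2): y = (15.4/3.5)(18.42 − 14.6) + 48.4 = 65.2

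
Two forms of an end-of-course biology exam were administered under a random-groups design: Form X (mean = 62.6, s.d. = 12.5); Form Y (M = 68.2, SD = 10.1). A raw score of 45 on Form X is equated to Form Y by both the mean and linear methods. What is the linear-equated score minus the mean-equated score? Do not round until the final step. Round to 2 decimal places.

3.38

Mean-equated: 45 + (68.2 − 62.6) = 50.60
Linear-equated: (10.1/12.5)(45 − 62.6) + 68.2 = 53.979
Difference = 53.979 − 50.60 = 3.38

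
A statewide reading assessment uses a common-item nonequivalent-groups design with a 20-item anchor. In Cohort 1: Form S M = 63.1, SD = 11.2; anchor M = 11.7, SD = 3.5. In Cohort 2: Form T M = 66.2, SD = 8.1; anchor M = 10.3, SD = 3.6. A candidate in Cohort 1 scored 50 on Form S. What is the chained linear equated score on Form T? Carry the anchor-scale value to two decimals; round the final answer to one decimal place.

60.1

Form S → anchor (Cohort 1): v = (3.5/11.2)(50 − 63.1) + 11.7 = 7.61
anchor → Form T (Cohort 2): y = (8.1/3.6)(7.61 − 10.3) + 66.2 = 60.1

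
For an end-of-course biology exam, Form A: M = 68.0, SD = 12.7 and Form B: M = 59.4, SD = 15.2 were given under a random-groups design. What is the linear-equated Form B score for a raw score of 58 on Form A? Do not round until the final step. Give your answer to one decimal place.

Linear equating: y = (SD_Y/SD_X)(x − M_X) + M_Y
y = (15.2/12.7)(58 − 68.0) + 59.4
y = 1.196850 × -10.0 + 59.4 = -11.9685 + 59.4 = 47.4

47.4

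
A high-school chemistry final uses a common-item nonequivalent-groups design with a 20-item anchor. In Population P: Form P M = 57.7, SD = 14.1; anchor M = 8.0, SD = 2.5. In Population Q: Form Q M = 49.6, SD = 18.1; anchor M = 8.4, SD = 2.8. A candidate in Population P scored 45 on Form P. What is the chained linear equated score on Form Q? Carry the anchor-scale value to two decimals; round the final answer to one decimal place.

Form P → anchor (Population P): v = (2.5/14.1)(45 − 57.7) + 8.0 = 5.75
anchor → Form Q (Population Q): y = (18.1/2.8)(5.75 − 8.4) + 49.6 = 32.5

32.5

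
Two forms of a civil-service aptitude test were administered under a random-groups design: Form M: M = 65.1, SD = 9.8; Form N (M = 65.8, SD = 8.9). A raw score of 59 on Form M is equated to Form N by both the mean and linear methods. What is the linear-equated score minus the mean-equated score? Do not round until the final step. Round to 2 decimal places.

Mean-equated: 59 + (65.8 − 65.1) = 59.70
Linear-equated: (8.9/9.8)(59 − 65.1) + 65.8 = 60.260
Difference = 60.260 − 59.70 = 0.56

0.56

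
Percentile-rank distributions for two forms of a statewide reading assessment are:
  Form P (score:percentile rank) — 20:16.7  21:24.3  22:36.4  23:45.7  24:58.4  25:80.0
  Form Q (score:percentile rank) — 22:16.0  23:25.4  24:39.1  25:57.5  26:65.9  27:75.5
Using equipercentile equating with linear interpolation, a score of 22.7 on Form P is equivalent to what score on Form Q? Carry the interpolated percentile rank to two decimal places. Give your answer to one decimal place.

PR of 22.7 on Form P: 36.4 + (22.7 − 22)/(23 − 22) × (45.7 − 36.4) = 42.91
On Form Q, PR 42.91 falls between score 24 (PR 39.1) and 25 (PR 57.5).
Interpolate: 24 + (42.91 − 39.1)/(57.5 − 39.1) × (25 − 24) = 24.2

24.2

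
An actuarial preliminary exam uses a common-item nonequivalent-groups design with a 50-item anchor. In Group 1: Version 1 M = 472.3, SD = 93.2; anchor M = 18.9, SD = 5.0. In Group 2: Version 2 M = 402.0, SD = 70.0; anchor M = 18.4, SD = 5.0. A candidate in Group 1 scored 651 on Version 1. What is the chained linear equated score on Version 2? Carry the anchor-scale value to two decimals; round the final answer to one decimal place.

543.3

Version 1 → anchor (Group 1): v = (5.0/93.2)(651 − 472.3) + 18.9 = 28.49
anchor → Version 2 (Group 2): y = (70.0/5.0)(28.49 − 18.4) + 402.0 = 543.3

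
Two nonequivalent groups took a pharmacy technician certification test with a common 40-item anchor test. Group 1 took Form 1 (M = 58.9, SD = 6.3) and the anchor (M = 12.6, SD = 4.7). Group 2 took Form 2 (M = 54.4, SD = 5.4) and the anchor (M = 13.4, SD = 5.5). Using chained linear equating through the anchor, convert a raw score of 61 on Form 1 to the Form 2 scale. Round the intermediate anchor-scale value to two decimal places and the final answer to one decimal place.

Form 1 → anchor (Group 1): v = (4.7/6.3)(61 − 58.9) + 12.6 = 14.17
anchor → Form 2 (Group 2): y = (5.4/5.5)(14.17 − 13.4) + 54.4 = 55.2

55.2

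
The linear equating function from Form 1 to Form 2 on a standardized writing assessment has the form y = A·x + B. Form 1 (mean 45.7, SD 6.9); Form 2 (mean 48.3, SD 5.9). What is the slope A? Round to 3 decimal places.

0.855

A = SD_Y / SD_X = 5.9 / 6.9 = 0.855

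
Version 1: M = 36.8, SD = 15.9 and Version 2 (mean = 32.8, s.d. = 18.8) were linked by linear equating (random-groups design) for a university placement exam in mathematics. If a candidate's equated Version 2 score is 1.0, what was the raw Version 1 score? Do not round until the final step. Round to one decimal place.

9.9

Invert y = (SD_Y/SD_X)(x − M_X) + M_Y:
x = (SD_X/SD_Y)(y − M_Y) + M_X = (15.9/18.8)(1.0 − 32.8) + 36.8
x = 0.845745 × -31.800 + 36.8 = 9.9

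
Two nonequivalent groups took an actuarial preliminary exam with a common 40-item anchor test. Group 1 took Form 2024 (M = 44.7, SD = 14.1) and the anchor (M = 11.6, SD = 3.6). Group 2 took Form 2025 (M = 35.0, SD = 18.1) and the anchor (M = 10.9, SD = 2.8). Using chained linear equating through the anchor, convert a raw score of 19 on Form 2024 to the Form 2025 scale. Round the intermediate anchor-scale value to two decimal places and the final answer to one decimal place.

Form 2024 → anchor (Group 1): v = (3.6/14.1)(19 − 44.7) + 11.6 = 5.04
anchor → Form 2025 (Group 2): y = (18.1/2.8)(5.04 − 10.9) + 35.0 = -2.9

-2.9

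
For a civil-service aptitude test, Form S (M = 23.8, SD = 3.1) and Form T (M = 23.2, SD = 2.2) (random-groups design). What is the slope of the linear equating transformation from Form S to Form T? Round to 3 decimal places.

A = SD_Y / SD_X = 2.2 / 3.1 = 0.710

0.710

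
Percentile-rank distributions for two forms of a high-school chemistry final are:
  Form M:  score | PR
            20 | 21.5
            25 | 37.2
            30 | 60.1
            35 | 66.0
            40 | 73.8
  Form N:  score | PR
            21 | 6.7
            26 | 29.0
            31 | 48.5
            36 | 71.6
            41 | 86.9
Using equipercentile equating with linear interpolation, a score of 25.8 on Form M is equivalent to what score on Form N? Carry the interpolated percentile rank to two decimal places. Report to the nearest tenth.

PR of 25.8 on Form M: 37.2 + (25.8 − 25)/(30 − 25) × (60.1 − 37.2) = 40.86
On Form N, PR 40.86 falls between score 26 (PR 29.0) and 31 (PR 48.5).
Interpolate: 26 + (40.86 − 29.0)/(48.5 − 29.0) × (31 − 26) = 29.0

29.0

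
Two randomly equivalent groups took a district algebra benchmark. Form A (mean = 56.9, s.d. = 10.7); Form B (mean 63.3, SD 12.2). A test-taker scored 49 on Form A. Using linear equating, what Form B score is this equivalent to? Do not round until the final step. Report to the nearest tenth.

Linear equating: y = (SD_Y/SD_X)(x − M_X) + M_Y
y = (12.2/10.7)(49 − 56.9) + 63.3
y = 1.140187 × -7.9 + 63.3 = -9.0075 + 63.3 = 54.3

54.3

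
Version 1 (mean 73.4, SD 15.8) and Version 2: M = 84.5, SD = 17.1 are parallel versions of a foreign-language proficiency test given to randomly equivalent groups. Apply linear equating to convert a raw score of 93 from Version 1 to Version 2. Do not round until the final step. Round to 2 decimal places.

Linear equating: y = (SD_Y/SD_X)(x − M_X) + M_Y
y = (17.1/15.8)(93 − 73.4) + 84.5
y = 1.082278 × 19.6 + 84.5 = 21.2127 + 84.5 = 105.71

105.71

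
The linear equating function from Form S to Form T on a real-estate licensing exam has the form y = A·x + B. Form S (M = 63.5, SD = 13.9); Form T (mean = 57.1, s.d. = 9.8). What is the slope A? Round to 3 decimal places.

0.705

A = SD_Y / SD_X = 9.8 / 13.9 = 0.705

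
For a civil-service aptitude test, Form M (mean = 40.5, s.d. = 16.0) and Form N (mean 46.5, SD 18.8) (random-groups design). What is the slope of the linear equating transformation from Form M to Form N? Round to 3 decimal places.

A = SD_Y / SD_X = 18.8 / 16.0 = 1.175

1.175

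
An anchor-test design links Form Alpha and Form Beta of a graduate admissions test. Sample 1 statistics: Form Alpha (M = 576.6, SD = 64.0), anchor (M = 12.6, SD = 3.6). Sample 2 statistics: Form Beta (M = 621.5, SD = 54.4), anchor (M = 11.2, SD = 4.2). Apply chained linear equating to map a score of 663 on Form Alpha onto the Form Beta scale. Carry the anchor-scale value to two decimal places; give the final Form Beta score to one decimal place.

702.6

Form Alpha → anchor (Sample 1): v = (3.6/64.0)(663 − 576.6) + 12.6 = 17.46
anchor → Form Beta (Sample 2): y = (54.4/4.2)(17.46 − 11.2) + 621.5 = 702.6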